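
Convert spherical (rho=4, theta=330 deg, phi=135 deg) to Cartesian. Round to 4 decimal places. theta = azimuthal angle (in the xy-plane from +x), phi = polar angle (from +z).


x = 4 * sin(135) * cos(330) = 2.4495
y = 4 * sin(135) * sin(330) = -1.4142
z = 4 * cos(135) = -2.8284

(2.4495, -1.4142, -2.8284)


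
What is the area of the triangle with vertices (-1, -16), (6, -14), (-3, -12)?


Area = |x1(y2-y3) + x2(y3-y1) + x3(y1-y2)| / 2
= |-1*(-14--12) + 6*(-12--16) + -3*(-16--14)| / 2
= 16

16


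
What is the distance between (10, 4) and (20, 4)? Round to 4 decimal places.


d = sqrt((20-10)^2 + (4-4)^2) = 10

10


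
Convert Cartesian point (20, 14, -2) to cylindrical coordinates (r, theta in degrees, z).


r = sqrt(20^2 + 14^2) = 24.4131
theta = atan2(14, 20) = 34.992 deg
z = -2

r = 24.4131, theta = 34.992 deg, z = -2


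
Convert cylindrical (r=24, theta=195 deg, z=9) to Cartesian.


x = 24 * cos(195) = -23.1822
y = 24 * sin(195) = -6.2117
z = 9

(-23.1822, -6.2117, 9)


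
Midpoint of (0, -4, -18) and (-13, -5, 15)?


Midpoint = ((0+-13)/2, (-4+-5)/2, (-18+15)/2) = (-6.5, -4.5, -1.5)

(-6.5, -4.5, -1.5)


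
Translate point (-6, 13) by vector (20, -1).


Translation: (x+dx, y+dy) = (-6+20, 13+-1) = (14, 12)

(14, 12)


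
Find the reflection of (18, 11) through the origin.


Reflection through origin: (x, y) -> (-x, -y)
(18, 11) -> (-18, -11)

(-18, -11)


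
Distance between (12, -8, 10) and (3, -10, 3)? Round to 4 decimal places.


d = sqrt((3-12)^2 + (-10--8)^2 + (3-10)^2) = 11.5758

11.5758


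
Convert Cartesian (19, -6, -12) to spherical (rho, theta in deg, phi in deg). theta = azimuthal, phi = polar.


rho = sqrt(19^2 + (-6)^2 + (-12)^2) = 23.2594
theta = atan2(-6, 19) = 342.4744 deg
phi = acos(-12/23.2594) = 121.059 deg

rho = 23.2594, theta = 342.4744 deg, phi = 121.059 deg


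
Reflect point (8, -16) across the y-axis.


Reflection across y-axis: (x, y) -> (-x, y)
(8, -16) -> (-8, -16)

(-8, -16)


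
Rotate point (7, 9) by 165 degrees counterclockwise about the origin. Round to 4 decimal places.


x' = 7*cos(165) - 9*sin(165) = -9.0909
y' = 7*sin(165) + 9*cos(165) = -6.8816

(-9.0909, -6.8816)


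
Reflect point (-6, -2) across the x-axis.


Reflection across x-axis: (x, y) -> (x, -y)
(-6, -2) -> (-6, 2)

(-6, 2)


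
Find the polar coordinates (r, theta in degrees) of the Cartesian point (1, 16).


r = sqrt(1^2 + 16^2) = 16.0312
theta = atan2(16, 1) = 86.4237 degrees

r = 16.0312, theta = 86.4237 degrees


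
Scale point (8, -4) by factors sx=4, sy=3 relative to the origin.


Scaling: (x*sx, y*sy) = (8*4, -4*3) = (32, -12)

(32, -12)


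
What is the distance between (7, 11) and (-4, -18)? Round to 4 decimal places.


d = sqrt((-4-7)^2 + (-18-11)^2) = 31.0161

31.0161


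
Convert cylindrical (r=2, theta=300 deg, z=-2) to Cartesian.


x = 2 * cos(300) = 1
y = 2 * sin(300) = -1.7321
z = -2

(1, -1.7321, -2)


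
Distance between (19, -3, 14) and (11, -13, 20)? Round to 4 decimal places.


d = sqrt((11-19)^2 + (-13--3)^2 + (20-14)^2) = 14.1421

14.1421


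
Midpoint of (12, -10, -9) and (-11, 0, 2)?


Midpoint = ((12+-11)/2, (-10+0)/2, (-9+2)/2) = (0.5, -5, -3.5)

(0.5, -5, -3.5)


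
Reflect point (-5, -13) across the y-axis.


Reflection across y-axis: (x, y) -> (-x, y)
(-5, -13) -> (5, -13)

(5, -13)


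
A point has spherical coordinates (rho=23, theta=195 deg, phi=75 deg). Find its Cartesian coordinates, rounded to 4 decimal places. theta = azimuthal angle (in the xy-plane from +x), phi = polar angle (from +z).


x = 23 * sin(75) * cos(195) = -21.4593
y = 23 * sin(75) * sin(195) = -5.75
z = 23 * cos(75) = 5.9528

(-21.4593, -5.75, 5.9528)


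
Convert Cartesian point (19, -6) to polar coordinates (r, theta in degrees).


r = sqrt(19^2 + (-6)^2) = 19.9249
theta = atan2(-6, 19) = 342.4744 degrees

r = 19.9249, theta = 342.4744 degrees


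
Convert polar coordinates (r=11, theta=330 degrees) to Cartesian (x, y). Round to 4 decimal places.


x = 11 * cos(330) = 9.5263
y = 11 * sin(330) = -5.5

(9.5263, -5.5)


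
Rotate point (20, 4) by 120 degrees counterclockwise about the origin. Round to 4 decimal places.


x' = 20*cos(120) - 4*sin(120) = -13.4641
y' = 20*sin(120) + 4*cos(120) = 15.3205

(-13.4641, 15.3205)


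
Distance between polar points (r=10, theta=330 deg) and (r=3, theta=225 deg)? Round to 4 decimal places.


d = sqrt(r1^2 + r2^2 - 2*r1*r2*cos(t2-t1))
d = sqrt(10^2 + 3^2 - 2*10*3*cos(225-330)) = 11.1593

11.1593


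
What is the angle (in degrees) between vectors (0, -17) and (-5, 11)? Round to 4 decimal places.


dot = 0*-5 + -17*11 = -187
|u| = 17, |v| = 12.083
cos(angle) = -0.9104
angle = 155.556 degrees

155.556 degrees


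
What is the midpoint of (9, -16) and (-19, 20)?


Midpoint = ((9+-19)/2, (-16+20)/2) = (-5, 2)

(-5, 2)


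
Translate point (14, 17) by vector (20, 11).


Translation: (x+dx, y+dy) = (14+20, 17+11) = (34, 28)

(34, 28)


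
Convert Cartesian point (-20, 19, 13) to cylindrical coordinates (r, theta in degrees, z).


r = sqrt((-20)^2 + 19^2) = 27.5862
theta = atan2(19, -20) = 136.4688 deg
z = 13

r = 27.5862, theta = 136.4688 deg, z = 13


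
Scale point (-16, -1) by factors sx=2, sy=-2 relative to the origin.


Scaling: (x*sx, y*sy) = (-16*2, -1*-2) = (-32, 2)

(-32, 2)


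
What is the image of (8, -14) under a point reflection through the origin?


Reflection through origin: (x, y) -> (-x, -y)
(8, -14) -> (-8, 14)

(-8, 14)


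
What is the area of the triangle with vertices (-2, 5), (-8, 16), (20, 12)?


Area = |x1(y2-y3) + x2(y3-y1) + x3(y1-y2)| / 2
= |-2*(16-12) + -8*(12-5) + 20*(5-16)| / 2
= 142

142


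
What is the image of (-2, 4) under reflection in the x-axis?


Reflection across x-axis: (x, y) -> (x, -y)
(-2, 4) -> (-2, -4)

(-2, -4)


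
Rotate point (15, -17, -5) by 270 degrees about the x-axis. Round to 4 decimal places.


x' = 15
y' = -17*cos(270) - -5*sin(270) = -5
z' = -17*sin(270) + -5*cos(270) = 17

(15, -5, 17)


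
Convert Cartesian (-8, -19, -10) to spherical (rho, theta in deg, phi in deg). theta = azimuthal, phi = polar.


rho = sqrt((-8)^2 + (-19)^2 + (-10)^2) = 22.9129
theta = atan2(-19, -8) = 247.1663 deg
phi = acos(-10/22.9129) = 115.8767 deg

rho = 22.9129, theta = 247.1663 deg, phi = 115.8767 deg


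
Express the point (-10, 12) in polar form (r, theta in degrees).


r = sqrt((-10)^2 + 12^2) = 15.6205
theta = atan2(12, -10) = 129.8056 degrees

r = 15.6205, theta = 129.8056 degrees


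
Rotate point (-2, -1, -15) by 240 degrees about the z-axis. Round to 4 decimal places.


x' = -2*cos(240) - -1*sin(240) = 0.134
y' = -2*sin(240) + -1*cos(240) = 2.2321
z' = -15

(0.134, 2.2321, -15)


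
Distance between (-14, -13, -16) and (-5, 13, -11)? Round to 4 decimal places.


d = sqrt((-5--14)^2 + (13--13)^2 + (-11--16)^2) = 27.9643

27.9643


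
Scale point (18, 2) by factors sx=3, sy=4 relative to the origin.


Scaling: (x*sx, y*sy) = (18*3, 2*4) = (54, 8)

(54, 8)


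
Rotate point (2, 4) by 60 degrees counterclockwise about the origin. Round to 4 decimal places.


x' = 2*cos(60) - 4*sin(60) = -2.4641
y' = 2*sin(60) + 4*cos(60) = 3.7321

(-2.4641, 3.7321)


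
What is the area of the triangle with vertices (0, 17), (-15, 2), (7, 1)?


Area = |x1(y2-y3) + x2(y3-y1) + x3(y1-y2)| / 2
= |0*(2-1) + -15*(1-17) + 7*(17-2)| / 2
= 172.5

172.5


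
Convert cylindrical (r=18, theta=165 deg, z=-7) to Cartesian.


x = 18 * cos(165) = -17.3867
y = 18 * sin(165) = 4.6587
z = -7

(-17.3867, 4.6587, -7)


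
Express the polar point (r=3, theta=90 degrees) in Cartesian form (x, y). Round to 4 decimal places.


x = 3 * cos(90) = 0
y = 3 * sin(90) = 3

(0, 3)


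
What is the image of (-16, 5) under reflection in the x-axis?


Reflection across x-axis: (x, y) -> (x, -y)
(-16, 5) -> (-16, -5)

(-16, -5)


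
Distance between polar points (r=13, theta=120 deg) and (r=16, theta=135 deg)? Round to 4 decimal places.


d = sqrt(r1^2 + r2^2 - 2*r1*r2*cos(t2-t1))
d = sqrt(13^2 + 16^2 - 2*13*16*cos(135-120)) = 4.814

4.814


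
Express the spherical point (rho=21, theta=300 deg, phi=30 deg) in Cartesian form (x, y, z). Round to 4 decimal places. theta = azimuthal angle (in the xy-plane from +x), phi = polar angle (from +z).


x = 21 * sin(30) * cos(300) = 5.25
y = 21 * sin(30) * sin(300) = -9.0933
z = 21 * cos(30) = 18.1865

(5.25, -9.0933, 18.1865)


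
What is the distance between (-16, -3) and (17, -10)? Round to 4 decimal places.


d = sqrt((17--16)^2 + (-10--3)^2) = 33.7343

33.7343


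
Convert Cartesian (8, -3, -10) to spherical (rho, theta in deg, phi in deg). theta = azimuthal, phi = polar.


rho = sqrt(8^2 + (-3)^2 + (-10)^2) = 13.1529
theta = atan2(-3, 8) = 339.444 deg
phi = acos(-10/13.1529) = 139.4894 deg

rho = 13.1529, theta = 339.444 deg, phi = 139.4894 deg


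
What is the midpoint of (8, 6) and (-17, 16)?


Midpoint = ((8+-17)/2, (6+16)/2) = (-4.5, 11)

(-4.5, 11)


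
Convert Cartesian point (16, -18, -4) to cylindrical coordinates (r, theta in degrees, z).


r = sqrt(16^2 + (-18)^2) = 24.0832
theta = atan2(-18, 16) = 311.6335 deg
z = -4

r = 24.0832, theta = 311.6335 deg, z = -4


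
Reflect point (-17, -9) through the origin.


Reflection through origin: (x, y) -> (-x, -y)
(-17, -9) -> (17, 9)

(17, 9)


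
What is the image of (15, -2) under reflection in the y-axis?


Reflection across y-axis: (x, y) -> (-x, y)
(15, -2) -> (-15, -2)

(-15, -2)


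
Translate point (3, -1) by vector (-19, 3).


Translation: (x+dx, y+dy) = (3+-19, -1+3) = (-16, 2)

(-16, 2)


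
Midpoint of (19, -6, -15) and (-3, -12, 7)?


Midpoint = ((19+-3)/2, (-6+-12)/2, (-15+7)/2) = (8, -9, -4)

(8, -9, -4)


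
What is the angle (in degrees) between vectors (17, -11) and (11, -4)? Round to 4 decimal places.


dot = 17*11 + -11*-4 = 231
|u| = 20.2485, |v| = 11.7047
cos(angle) = 0.9747
angle = 12.9221 degrees

12.9221 degrees


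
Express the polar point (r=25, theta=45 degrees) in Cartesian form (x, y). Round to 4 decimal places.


x = 25 * cos(45) = 17.6777
y = 25 * sin(45) = 17.6777

(17.6777, 17.6777)


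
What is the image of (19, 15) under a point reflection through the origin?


Reflection through origin: (x, y) -> (-x, -y)
(19, 15) -> (-19, -15)

(-19, -15)


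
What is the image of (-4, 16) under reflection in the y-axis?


Reflection across y-axis: (x, y) -> (-x, y)
(-4, 16) -> (4, 16)

(4, 16)


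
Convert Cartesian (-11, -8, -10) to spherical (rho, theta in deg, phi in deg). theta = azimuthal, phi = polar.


rho = sqrt((-11)^2 + (-8)^2 + (-10)^2) = 16.8819
theta = atan2(-8, -11) = 216.0274 deg
phi = acos(-10/16.8819) = 126.3239 deg

rho = 16.8819, theta = 216.0274 deg, phi = 126.3239 deg


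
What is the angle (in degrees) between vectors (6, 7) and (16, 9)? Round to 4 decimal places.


dot = 6*16 + 7*9 = 159
|u| = 9.2195, |v| = 18.3576
cos(angle) = 0.9394
angle = 20.041 degrees

20.041 degrees


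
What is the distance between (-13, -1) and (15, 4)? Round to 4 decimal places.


d = sqrt((15--13)^2 + (4--1)^2) = 28.4429

28.4429


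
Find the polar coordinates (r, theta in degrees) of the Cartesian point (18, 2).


r = sqrt(18^2 + 2^2) = 18.1108
theta = atan2(2, 18) = 6.3402 degrees

r = 18.1108, theta = 6.3402 degrees


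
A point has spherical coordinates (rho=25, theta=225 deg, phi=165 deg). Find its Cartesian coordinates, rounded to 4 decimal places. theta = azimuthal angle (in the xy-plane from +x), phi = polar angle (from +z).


x = 25 * sin(165) * cos(225) = -4.5753
y = 25 * sin(165) * sin(225) = -4.5753
z = 25 * cos(165) = -24.1481

(-4.5753, -4.5753, -24.1481)


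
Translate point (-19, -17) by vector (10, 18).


Translation: (x+dx, y+dy) = (-19+10, -17+18) = (-9, 1)

(-9, 1)


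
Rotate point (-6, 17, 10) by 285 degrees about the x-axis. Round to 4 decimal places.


x' = -6
y' = 17*cos(285) - 10*sin(285) = 14.0592
z' = 17*sin(285) + 10*cos(285) = -13.8325

(-6, 14.0592, -13.8325)


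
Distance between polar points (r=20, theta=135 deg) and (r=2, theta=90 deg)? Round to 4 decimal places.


d = sqrt(r1^2 + r2^2 - 2*r1*r2*cos(t2-t1))
d = sqrt(20^2 + 2^2 - 2*20*2*cos(90-135)) = 18.6395

18.6395


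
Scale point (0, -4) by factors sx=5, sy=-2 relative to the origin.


Scaling: (x*sx, y*sy) = (0*5, -4*-2) = (0, 8)

(0, 8)


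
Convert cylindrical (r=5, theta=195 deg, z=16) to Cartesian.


x = 5 * cos(195) = -4.8296
y = 5 * sin(195) = -1.2941
z = 16

(-4.8296, -1.2941, 16)


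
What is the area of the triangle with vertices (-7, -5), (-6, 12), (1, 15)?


Area = |x1(y2-y3) + x2(y3-y1) + x3(y1-y2)| / 2
= |-7*(12-15) + -6*(15--5) + 1*(-5-12)| / 2
= 58

58


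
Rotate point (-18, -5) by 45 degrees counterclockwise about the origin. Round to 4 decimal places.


x' = -18*cos(45) - -5*sin(45) = -9.1924
y' = -18*sin(45) + -5*cos(45) = -16.2635

(-9.1924, -16.2635)


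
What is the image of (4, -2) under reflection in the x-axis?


Reflection across x-axis: (x, y) -> (x, -y)
(4, -2) -> (4, 2)

(4, 2)


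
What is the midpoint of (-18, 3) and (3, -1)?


Midpoint = ((-18+3)/2, (3+-1)/2) = (-7.5, 1)

(-7.5, 1)


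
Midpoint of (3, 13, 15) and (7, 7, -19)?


Midpoint = ((3+7)/2, (13+7)/2, (15+-19)/2) = (5, 10, -2)

(5, 10, -2)


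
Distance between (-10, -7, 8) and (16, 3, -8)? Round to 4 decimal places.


d = sqrt((16--10)^2 + (3--7)^2 + (-8-8)^2) = 32.1248

32.1248


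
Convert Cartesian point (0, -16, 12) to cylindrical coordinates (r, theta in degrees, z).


r = sqrt(0^2 + (-16)^2) = 16
theta = atan2(-16, 0) = 270 deg
z = 12

r = 16, theta = 270 deg, z = 12


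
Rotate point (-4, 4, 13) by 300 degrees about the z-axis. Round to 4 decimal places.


x' = -4*cos(300) - 4*sin(300) = 1.4641
y' = -4*sin(300) + 4*cos(300) = 5.4641
z' = 13

(1.4641, 5.4641, 13)


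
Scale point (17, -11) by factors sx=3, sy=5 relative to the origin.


Scaling: (x*sx, y*sy) = (17*3, -11*5) = (51, -55)

(51, -55)


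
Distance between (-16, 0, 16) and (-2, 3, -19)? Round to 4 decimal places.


d = sqrt((-2--16)^2 + (3-0)^2 + (-19-16)^2) = 37.8153

37.8153


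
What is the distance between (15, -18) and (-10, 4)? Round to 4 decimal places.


d = sqrt((-10-15)^2 + (4--18)^2) = 33.3017

33.3017


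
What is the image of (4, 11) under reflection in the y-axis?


Reflection across y-axis: (x, y) -> (-x, y)
(4, 11) -> (-4, 11)

(-4, 11)


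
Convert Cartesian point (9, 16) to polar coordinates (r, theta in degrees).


r = sqrt(9^2 + 16^2) = 18.3576
theta = atan2(16, 9) = 60.6422 degrees

r = 18.3576, theta = 60.6422 degrees


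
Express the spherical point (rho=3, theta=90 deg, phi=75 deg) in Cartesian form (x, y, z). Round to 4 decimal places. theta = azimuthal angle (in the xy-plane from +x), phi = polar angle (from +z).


x = 3 * sin(75) * cos(90) = 0
y = 3 * sin(75) * sin(90) = 2.8978
z = 3 * cos(75) = 0.7765

(0, 2.8978, 0.7765)


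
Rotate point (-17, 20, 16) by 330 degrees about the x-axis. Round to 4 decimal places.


x' = -17
y' = 20*cos(330) - 16*sin(330) = 25.3205
z' = 20*sin(330) + 16*cos(330) = 3.8564

(-17, 25.3205, 3.8564)


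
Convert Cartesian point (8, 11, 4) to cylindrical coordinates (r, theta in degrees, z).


r = sqrt(8^2 + 11^2) = 13.6015
theta = atan2(11, 8) = 53.9726 deg
z = 4

r = 13.6015, theta = 53.9726 deg, z = 4


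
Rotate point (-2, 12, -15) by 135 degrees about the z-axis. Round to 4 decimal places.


x' = -2*cos(135) - 12*sin(135) = -7.0711
y' = -2*sin(135) + 12*cos(135) = -9.8995
z' = -15

(-7.0711, -9.8995, -15)


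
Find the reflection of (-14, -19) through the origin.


Reflection through origin: (x, y) -> (-x, -y)
(-14, -19) -> (14, 19)

(14, 19)


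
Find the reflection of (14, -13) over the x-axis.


Reflection across x-axis: (x, y) -> (x, -y)
(14, -13) -> (14, 13)

(14, 13)


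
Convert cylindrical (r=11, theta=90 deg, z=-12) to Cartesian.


x = 11 * cos(90) = 0
y = 11 * sin(90) = 11
z = -12

(0, 11, -12)


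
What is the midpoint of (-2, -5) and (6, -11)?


Midpoint = ((-2+6)/2, (-5+-11)/2) = (2, -8)

(2, -8)


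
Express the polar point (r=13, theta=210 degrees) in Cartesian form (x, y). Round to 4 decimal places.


x = 13 * cos(210) = -11.2583
y = 13 * sin(210) = -6.5

(-11.2583, -6.5)


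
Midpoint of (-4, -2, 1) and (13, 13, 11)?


Midpoint = ((-4+13)/2, (-2+13)/2, (1+11)/2) = (4.5, 5.5, 6)

(4.5, 5.5, 6)


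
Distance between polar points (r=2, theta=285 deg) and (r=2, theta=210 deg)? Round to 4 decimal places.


d = sqrt(r1^2 + r2^2 - 2*r1*r2*cos(t2-t1))
d = sqrt(2^2 + 2^2 - 2*2*2*cos(210-285)) = 2.435

2.435


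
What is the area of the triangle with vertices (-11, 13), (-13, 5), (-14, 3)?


Area = |x1(y2-y3) + x2(y3-y1) + x3(y1-y2)| / 2
= |-11*(5-3) + -13*(3-13) + -14*(13-5)| / 2
= 2

2


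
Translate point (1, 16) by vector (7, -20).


Translation: (x+dx, y+dy) = (1+7, 16+-20) = (8, -4)

(8, -4)


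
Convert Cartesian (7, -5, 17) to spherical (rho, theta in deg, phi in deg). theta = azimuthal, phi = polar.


rho = sqrt(7^2 + (-5)^2 + 17^2) = 19.0526
theta = atan2(-5, 7) = 324.4623 deg
phi = acos(17/19.0526) = 26.8403 deg

rho = 19.0526, theta = 324.4623 deg, phi = 26.8403 deg


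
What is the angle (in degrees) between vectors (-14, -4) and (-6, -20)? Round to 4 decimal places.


dot = -14*-6 + -4*-20 = 164
|u| = 14.5602, |v| = 20.8806
cos(angle) = 0.5394
angle = 57.3554 degrees

57.3554 degrees


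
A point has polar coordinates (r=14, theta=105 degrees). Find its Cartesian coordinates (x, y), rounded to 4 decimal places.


x = 14 * cos(105) = -3.6235
y = 14 * sin(105) = 13.523

(-3.6235, 13.523)


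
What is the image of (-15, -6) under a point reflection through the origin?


Reflection through origin: (x, y) -> (-x, -y)
(-15, -6) -> (15, 6)

(15, 6)


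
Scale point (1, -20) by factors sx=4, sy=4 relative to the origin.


Scaling: (x*sx, y*sy) = (1*4, -20*4) = (4, -80)

(4, -80)


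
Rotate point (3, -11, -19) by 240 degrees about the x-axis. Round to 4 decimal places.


x' = 3
y' = -11*cos(240) - -19*sin(240) = -10.9545
z' = -11*sin(240) + -19*cos(240) = 19.0263

(3, -10.9545, 19.0263)


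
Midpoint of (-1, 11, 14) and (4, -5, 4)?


Midpoint = ((-1+4)/2, (11+-5)/2, (14+4)/2) = (1.5, 3, 9)

(1.5, 3, 9)


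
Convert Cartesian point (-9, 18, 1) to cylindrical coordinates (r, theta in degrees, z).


r = sqrt((-9)^2 + 18^2) = 20.1246
theta = atan2(18, -9) = 116.5651 deg
z = 1

r = 20.1246, theta = 116.5651 deg, z = 1


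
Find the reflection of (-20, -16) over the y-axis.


Reflection across y-axis: (x, y) -> (-x, y)
(-20, -16) -> (20, -16)

(20, -16)


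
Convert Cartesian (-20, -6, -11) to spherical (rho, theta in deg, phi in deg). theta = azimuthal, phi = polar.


rho = sqrt((-20)^2 + (-6)^2 + (-11)^2) = 23.6008
theta = atan2(-6, -20) = 196.6992 deg
phi = acos(-11/23.6008) = 117.7805 deg

rho = 23.6008, theta = 196.6992 deg, phi = 117.7805 deg


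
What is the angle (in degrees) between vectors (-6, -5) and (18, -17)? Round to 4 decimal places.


dot = -6*18 + -5*-17 = -23
|u| = 7.8102, |v| = 24.7588
cos(angle) = -0.1189
angle = 96.831 degrees

96.831 degrees


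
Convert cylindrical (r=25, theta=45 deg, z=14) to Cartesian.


x = 25 * cos(45) = 17.6777
y = 25 * sin(45) = 17.6777
z = 14

(17.6777, 17.6777, 14)


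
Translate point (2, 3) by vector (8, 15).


Translation: (x+dx, y+dy) = (2+8, 3+15) = (10, 18)

(10, 18)


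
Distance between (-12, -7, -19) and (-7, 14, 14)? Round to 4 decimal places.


d = sqrt((-7--12)^2 + (14--7)^2 + (14--19)^2) = 39.4335

39.4335


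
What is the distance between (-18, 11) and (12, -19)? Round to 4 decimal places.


d = sqrt((12--18)^2 + (-19-11)^2) = 42.4264

42.4264


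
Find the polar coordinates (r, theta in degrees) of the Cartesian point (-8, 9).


r = sqrt((-8)^2 + 9^2) = 12.0416
theta = atan2(9, -8) = 131.6335 degrees

r = 12.0416, theta = 131.6335 degrees


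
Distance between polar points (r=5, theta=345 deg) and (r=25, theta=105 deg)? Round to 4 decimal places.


d = sqrt(r1^2 + r2^2 - 2*r1*r2*cos(t2-t1))
d = sqrt(5^2 + 25^2 - 2*5*25*cos(105-345)) = 27.8388

27.8388


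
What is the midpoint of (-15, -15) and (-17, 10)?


Midpoint = ((-15+-17)/2, (-15+10)/2) = (-16, -2.5)

(-16, -2.5)


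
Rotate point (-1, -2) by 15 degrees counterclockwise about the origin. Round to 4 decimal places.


x' = -1*cos(15) - -2*sin(15) = -0.4483
y' = -1*sin(15) + -2*cos(15) = -2.1907

(-0.4483, -2.1907)


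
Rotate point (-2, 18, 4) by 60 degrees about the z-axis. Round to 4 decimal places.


x' = -2*cos(60) - 18*sin(60) = -16.5885
y' = -2*sin(60) + 18*cos(60) = 7.2679
z' = 4

(-16.5885, 7.2679, 4)


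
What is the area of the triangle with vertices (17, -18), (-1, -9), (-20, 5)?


Area = |x1(y2-y3) + x2(y3-y1) + x3(y1-y2)| / 2
= |17*(-9-5) + -1*(5--18) + -20*(-18--9)| / 2
= 40.5

40.5


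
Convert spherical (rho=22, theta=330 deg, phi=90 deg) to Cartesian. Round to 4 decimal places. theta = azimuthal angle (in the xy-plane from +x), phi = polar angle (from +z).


x = 22 * sin(90) * cos(330) = 19.0526
y = 22 * sin(90) * sin(330) = -11
z = 22 * cos(90) = 0

(19.0526, -11, 0)


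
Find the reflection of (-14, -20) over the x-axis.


Reflection across x-axis: (x, y) -> (x, -y)
(-14, -20) -> (-14, 20)

(-14, 20)


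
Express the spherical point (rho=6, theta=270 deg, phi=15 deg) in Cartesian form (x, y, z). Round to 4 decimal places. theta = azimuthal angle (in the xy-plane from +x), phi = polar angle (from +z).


x = 6 * sin(15) * cos(270) = 0
y = 6 * sin(15) * sin(270) = -1.5529
z = 6 * cos(15) = 5.7956

(0, -1.5529, 5.7956)


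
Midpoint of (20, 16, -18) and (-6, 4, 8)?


Midpoint = ((20+-6)/2, (16+4)/2, (-18+8)/2) = (7, 10, -5)

(7, 10, -5)


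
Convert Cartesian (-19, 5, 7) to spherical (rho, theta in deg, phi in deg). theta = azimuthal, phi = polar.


rho = sqrt((-19)^2 + 5^2 + 7^2) = 20.8567
theta = atan2(5, -19) = 165.2564 deg
phi = acos(7/20.8567) = 70.3895 deg

rho = 20.8567, theta = 165.2564 deg, phi = 70.3895 deg


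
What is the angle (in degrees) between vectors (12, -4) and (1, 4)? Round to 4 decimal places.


dot = 12*1 + -4*4 = -4
|u| = 12.6491, |v| = 4.1231
cos(angle) = -0.0767
angle = 94.3987 degrees

94.3987 degrees


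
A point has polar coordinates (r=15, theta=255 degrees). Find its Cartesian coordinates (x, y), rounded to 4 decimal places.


x = 15 * cos(255) = -3.8823
y = 15 * sin(255) = -14.4889

(-3.8823, -14.4889)


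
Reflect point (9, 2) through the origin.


Reflection through origin: (x, y) -> (-x, -y)
(9, 2) -> (-9, -2)

(-9, -2)


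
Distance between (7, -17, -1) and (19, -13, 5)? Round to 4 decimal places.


d = sqrt((19-7)^2 + (-13--17)^2 + (5--1)^2) = 14

14


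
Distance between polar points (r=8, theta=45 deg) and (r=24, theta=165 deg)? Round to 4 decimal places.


d = sqrt(r1^2 + r2^2 - 2*r1*r2*cos(t2-t1))
d = sqrt(8^2 + 24^2 - 2*8*24*cos(165-45)) = 28.8444

28.8444


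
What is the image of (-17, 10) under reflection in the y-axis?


Reflection across y-axis: (x, y) -> (-x, y)
(-17, 10) -> (17, 10)

(17, 10)


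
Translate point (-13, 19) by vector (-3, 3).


Translation: (x+dx, y+dy) = (-13+-3, 19+3) = (-16, 22)

(-16, 22)


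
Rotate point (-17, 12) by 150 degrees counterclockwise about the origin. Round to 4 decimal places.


x' = -17*cos(150) - 12*sin(150) = 8.7224
y' = -17*sin(150) + 12*cos(150) = -18.8923

(8.7224, -18.8923)


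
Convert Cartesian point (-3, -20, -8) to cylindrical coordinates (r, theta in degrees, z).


r = sqrt((-3)^2 + (-20)^2) = 20.2237
theta = atan2(-20, -3) = 261.4692 deg
z = -8

r = 20.2237, theta = 261.4692 deg, z = -8


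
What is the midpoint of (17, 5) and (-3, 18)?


Midpoint = ((17+-3)/2, (5+18)/2) = (7, 11.5)

(7, 11.5)


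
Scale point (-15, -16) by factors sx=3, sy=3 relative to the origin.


Scaling: (x*sx, y*sy) = (-15*3, -16*3) = (-45, -48)

(-45, -48)


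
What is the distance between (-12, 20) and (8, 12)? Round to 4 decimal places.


d = sqrt((8--12)^2 + (12-20)^2) = 21.5407

21.5407


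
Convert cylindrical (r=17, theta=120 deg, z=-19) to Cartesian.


x = 17 * cos(120) = -8.5
y = 17 * sin(120) = 14.7224
z = -19

(-8.5, 14.7224, -19)


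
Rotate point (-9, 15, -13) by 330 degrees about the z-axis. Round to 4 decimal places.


x' = -9*cos(330) - 15*sin(330) = -0.2942
y' = -9*sin(330) + 15*cos(330) = 17.4904
z' = -13

(-0.2942, 17.4904, -13)


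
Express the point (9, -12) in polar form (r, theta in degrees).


r = sqrt(9^2 + (-12)^2) = 15
theta = atan2(-12, 9) = 306.8699 degrees

r = 15, theta = 306.8699 degrees


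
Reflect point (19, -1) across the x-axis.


Reflection across x-axis: (x, y) -> (x, -y)
(19, -1) -> (19, 1)

(19, 1)


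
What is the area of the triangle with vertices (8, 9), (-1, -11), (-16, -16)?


Area = |x1(y2-y3) + x2(y3-y1) + x3(y1-y2)| / 2
= |8*(-11--16) + -1*(-16-9) + -16*(9--11)| / 2
= 127.5

127.5


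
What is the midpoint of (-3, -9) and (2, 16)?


Midpoint = ((-3+2)/2, (-9+16)/2) = (-0.5, 3.5)

(-0.5, 3.5)


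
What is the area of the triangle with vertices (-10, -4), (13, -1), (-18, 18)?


Area = |x1(y2-y3) + x2(y3-y1) + x3(y1-y2)| / 2
= |-10*(-1-18) + 13*(18--4) + -18*(-4--1)| / 2
= 265

265


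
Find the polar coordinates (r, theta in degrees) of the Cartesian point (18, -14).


r = sqrt(18^2 + (-14)^2) = 22.8035
theta = atan2(-14, 18) = 322.125 degrees

r = 22.8035, theta = 322.125 degrees


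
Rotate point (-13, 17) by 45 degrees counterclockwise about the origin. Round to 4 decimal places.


x' = -13*cos(45) - 17*sin(45) = -21.2132
y' = -13*sin(45) + 17*cos(45) = 2.8284

(-21.2132, 2.8284)


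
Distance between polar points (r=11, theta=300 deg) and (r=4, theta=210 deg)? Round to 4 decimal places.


d = sqrt(r1^2 + r2^2 - 2*r1*r2*cos(t2-t1))
d = sqrt(11^2 + 4^2 - 2*11*4*cos(210-300)) = 11.7047

11.7047


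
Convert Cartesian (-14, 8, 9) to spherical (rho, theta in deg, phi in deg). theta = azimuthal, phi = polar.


rho = sqrt((-14)^2 + 8^2 + 9^2) = 18.4662
theta = atan2(8, -14) = 150.2551 deg
phi = acos(9/18.4662) = 60.8317 deg

rho = 18.4662, theta = 150.2551 deg, phi = 60.8317 deg


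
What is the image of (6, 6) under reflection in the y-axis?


Reflection across y-axis: (x, y) -> (-x, y)
(6, 6) -> (-6, 6)

(-6, 6)


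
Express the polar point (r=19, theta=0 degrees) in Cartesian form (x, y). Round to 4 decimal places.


x = 19 * cos(0) = 19
y = 19 * sin(0) = 0

(19, 0)


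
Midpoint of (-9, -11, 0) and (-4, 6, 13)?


Midpoint = ((-9+-4)/2, (-11+6)/2, (0+13)/2) = (-6.5, -2.5, 6.5)

(-6.5, -2.5, 6.5)


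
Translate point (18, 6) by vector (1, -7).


Translation: (x+dx, y+dy) = (18+1, 6+-7) = (19, -1)

(19, -1)


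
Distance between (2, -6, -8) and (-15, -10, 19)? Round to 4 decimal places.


d = sqrt((-15-2)^2 + (-10--6)^2 + (19--8)^2) = 32.1559

32.1559


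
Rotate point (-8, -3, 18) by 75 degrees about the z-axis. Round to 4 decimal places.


x' = -8*cos(75) - -3*sin(75) = 0.8272
y' = -8*sin(75) + -3*cos(75) = -8.5039
z' = 18

(0.8272, -8.5039, 18)


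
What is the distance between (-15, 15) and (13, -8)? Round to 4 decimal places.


d = sqrt((13--15)^2 + (-8-15)^2) = 36.2353

36.2353


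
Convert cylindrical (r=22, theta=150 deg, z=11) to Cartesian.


x = 22 * cos(150) = -19.0526
y = 22 * sin(150) = 11
z = 11

(-19.0526, 11, 11)


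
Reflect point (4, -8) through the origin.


Reflection through origin: (x, y) -> (-x, -y)
(4, -8) -> (-4, 8)

(-4, 8)


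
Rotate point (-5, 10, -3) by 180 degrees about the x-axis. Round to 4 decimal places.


x' = -5
y' = 10*cos(180) - -3*sin(180) = -10
z' = 10*sin(180) + -3*cos(180) = 3

(-5, -10, 3)


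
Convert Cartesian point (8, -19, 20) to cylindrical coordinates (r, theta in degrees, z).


r = sqrt(8^2 + (-19)^2) = 20.6155
theta = atan2(-19, 8) = 292.8337 deg
z = 20

r = 20.6155, theta = 292.8337 deg, z = 20


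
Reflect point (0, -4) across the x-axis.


Reflection across x-axis: (x, y) -> (x, -y)
(0, -4) -> (0, 4)

(0, 4)


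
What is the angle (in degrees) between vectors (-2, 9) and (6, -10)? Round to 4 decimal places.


dot = -2*6 + 9*-10 = -102
|u| = 9.2195, |v| = 11.6619
cos(angle) = -0.9487
angle = 161.5651 degrees

161.5651 degrees


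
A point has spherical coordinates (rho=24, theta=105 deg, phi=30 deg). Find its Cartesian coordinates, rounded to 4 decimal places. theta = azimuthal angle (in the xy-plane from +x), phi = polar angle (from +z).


x = 24 * sin(30) * cos(105) = -3.1058
y = 24 * sin(30) * sin(105) = 11.5911
z = 24 * cos(30) = 20.7846

(-3.1058, 11.5911, 20.7846)


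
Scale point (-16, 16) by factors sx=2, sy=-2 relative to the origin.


Scaling: (x*sx, y*sy) = (-16*2, 16*-2) = (-32, -32)

(-32, -32)


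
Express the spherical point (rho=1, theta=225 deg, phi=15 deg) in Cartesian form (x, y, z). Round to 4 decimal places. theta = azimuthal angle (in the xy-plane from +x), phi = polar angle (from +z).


x = 1 * sin(15) * cos(225) = -0.183
y = 1 * sin(15) * sin(225) = -0.183
z = 1 * cos(15) = 0.9659

(-0.183, -0.183, 0.9659)


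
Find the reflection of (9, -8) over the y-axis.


Reflection across y-axis: (x, y) -> (-x, y)
(9, -8) -> (-9, -8)

(-9, -8)


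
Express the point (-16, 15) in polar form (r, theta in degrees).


r = sqrt((-16)^2 + 15^2) = 21.9317
theta = atan2(15, -16) = 136.8476 degrees

r = 21.9317, theta = 136.8476 degrees


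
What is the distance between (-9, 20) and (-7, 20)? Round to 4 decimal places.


d = sqrt((-7--9)^2 + (20-20)^2) = 2

2


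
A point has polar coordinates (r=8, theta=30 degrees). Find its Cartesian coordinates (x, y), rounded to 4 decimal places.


x = 8 * cos(30) = 6.9282
y = 8 * sin(30) = 4

(6.9282, 4)


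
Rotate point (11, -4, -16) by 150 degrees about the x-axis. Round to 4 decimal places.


x' = 11
y' = -4*cos(150) - -16*sin(150) = 11.4641
z' = -4*sin(150) + -16*cos(150) = 11.8564

(11, 11.4641, 11.8564)


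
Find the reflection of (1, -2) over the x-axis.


Reflection across x-axis: (x, y) -> (x, -y)
(1, -2) -> (1, 2)

(1, 2)


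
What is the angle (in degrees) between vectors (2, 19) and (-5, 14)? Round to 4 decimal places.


dot = 2*-5 + 19*14 = 256
|u| = 19.105, |v| = 14.8661
cos(angle) = 0.9014
angle = 25.6628 degrees

25.6628 degrees


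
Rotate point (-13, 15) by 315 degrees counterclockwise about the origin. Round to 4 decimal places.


x' = -13*cos(315) - 15*sin(315) = 1.4142
y' = -13*sin(315) + 15*cos(315) = 19.799

(1.4142, 19.799)


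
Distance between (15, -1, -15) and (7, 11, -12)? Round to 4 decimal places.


d = sqrt((7-15)^2 + (11--1)^2 + (-12--15)^2) = 14.7309

14.7309


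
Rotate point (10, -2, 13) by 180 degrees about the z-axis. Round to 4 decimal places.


x' = 10*cos(180) - -2*sin(180) = -10
y' = 10*sin(180) + -2*cos(180) = 2
z' = 13

(-10, 2, 13)


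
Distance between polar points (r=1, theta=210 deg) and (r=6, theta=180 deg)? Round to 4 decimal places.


d = sqrt(r1^2 + r2^2 - 2*r1*r2*cos(t2-t1))
d = sqrt(1^2 + 6^2 - 2*1*6*cos(180-210)) = 5.1583

5.1583


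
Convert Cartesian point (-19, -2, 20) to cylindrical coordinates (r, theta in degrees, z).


r = sqrt((-19)^2 + (-2)^2) = 19.105
theta = atan2(-2, -19) = 186.009 deg
z = 20

r = 19.105, theta = 186.009 deg, z = 20


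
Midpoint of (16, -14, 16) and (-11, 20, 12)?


Midpoint = ((16+-11)/2, (-14+20)/2, (16+12)/2) = (2.5, 3, 14)

(2.5, 3, 14)


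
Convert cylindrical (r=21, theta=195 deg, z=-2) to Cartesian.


x = 21 * cos(195) = -20.2844
y = 21 * sin(195) = -5.4352
z = -2

(-20.2844, -5.4352, -2)


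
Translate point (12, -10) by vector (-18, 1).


Translation: (x+dx, y+dy) = (12+-18, -10+1) = (-6, -9)

(-6, -9)


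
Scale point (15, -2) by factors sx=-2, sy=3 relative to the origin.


Scaling: (x*sx, y*sy) = (15*-2, -2*3) = (-30, -6)

(-30, -6)


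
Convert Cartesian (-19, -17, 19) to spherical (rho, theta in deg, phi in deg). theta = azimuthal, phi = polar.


rho = sqrt((-19)^2 + (-17)^2 + 19^2) = 31.7962
theta = atan2(-17, -19) = 221.8202 deg
phi = acos(19/31.7962) = 53.305 deg

rho = 31.7962, theta = 221.8202 deg, phi = 53.305 deg


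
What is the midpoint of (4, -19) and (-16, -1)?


Midpoint = ((4+-16)/2, (-19+-1)/2) = (-6, -10)

(-6, -10)


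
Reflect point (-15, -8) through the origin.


Reflection through origin: (x, y) -> (-x, -y)
(-15, -8) -> (15, 8)

(15, 8)


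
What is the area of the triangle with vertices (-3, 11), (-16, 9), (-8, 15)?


Area = |x1(y2-y3) + x2(y3-y1) + x3(y1-y2)| / 2
= |-3*(9-15) + -16*(15-11) + -8*(11-9)| / 2
= 31

31


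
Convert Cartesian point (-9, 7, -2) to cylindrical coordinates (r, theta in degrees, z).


r = sqrt((-9)^2 + 7^2) = 11.4018
theta = atan2(7, -9) = 142.125 deg
z = -2

r = 11.4018, theta = 142.125 deg, z = -2


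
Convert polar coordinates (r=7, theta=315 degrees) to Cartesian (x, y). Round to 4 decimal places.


x = 7 * cos(315) = 4.9497
y = 7 * sin(315) = -4.9497

(4.9497, -4.9497)


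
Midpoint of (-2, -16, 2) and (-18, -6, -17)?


Midpoint = ((-2+-18)/2, (-16+-6)/2, (2+-17)/2) = (-10, -11, -7.5)

(-10, -11, -7.5)


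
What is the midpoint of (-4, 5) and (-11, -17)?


Midpoint = ((-4+-11)/2, (5+-17)/2) = (-7.5, -6)

(-7.5, -6)


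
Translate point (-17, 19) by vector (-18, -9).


Translation: (x+dx, y+dy) = (-17+-18, 19+-9) = (-35, 10)

(-35, 10)


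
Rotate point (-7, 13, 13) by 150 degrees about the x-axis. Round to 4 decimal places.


x' = -7
y' = 13*cos(150) - 13*sin(150) = -17.7583
z' = 13*sin(150) + 13*cos(150) = -4.7583

(-7, -17.7583, -4.7583)


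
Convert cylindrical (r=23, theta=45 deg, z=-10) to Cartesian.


x = 23 * cos(45) = 16.2635
y = 23 * sin(45) = 16.2635
z = -10

(16.2635, 16.2635, -10)


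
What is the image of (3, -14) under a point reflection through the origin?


Reflection through origin: (x, y) -> (-x, -y)
(3, -14) -> (-3, 14)

(-3, 14)


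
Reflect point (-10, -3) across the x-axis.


Reflection across x-axis: (x, y) -> (x, -y)
(-10, -3) -> (-10, 3)

(-10, 3)


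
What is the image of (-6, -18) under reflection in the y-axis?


Reflection across y-axis: (x, y) -> (-x, y)
(-6, -18) -> (6, -18)

(6, -18)


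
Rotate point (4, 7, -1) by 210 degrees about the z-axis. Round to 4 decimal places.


x' = 4*cos(210) - 7*sin(210) = 0.0359
y' = 4*sin(210) + 7*cos(210) = -8.0622
z' = -1

(0.0359, -8.0622, -1)


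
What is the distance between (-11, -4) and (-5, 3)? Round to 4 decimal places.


d = sqrt((-5--11)^2 + (3--4)^2) = 9.2195

9.2195


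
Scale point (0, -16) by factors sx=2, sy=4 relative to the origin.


Scaling: (x*sx, y*sy) = (0*2, -16*4) = (0, -64)

(0, -64)


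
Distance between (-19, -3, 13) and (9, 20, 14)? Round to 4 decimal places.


d = sqrt((9--19)^2 + (20--3)^2 + (14-13)^2) = 36.2491

36.2491


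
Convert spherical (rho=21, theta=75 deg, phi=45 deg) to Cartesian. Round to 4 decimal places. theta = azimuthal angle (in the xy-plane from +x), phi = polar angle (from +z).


x = 21 * sin(45) * cos(75) = 3.8433
y = 21 * sin(45) * sin(75) = 14.3433
z = 21 * cos(45) = 14.8492

(3.8433, 14.3433, 14.8492)


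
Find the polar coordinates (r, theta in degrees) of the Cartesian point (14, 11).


r = sqrt(14^2 + 11^2) = 17.8045
theta = atan2(11, 14) = 38.1572 degrees

r = 17.8045, theta = 38.1572 degrees


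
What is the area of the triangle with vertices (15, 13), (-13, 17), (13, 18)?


Area = |x1(y2-y3) + x2(y3-y1) + x3(y1-y2)| / 2
= |15*(17-18) + -13*(18-13) + 13*(13-17)| / 2
= 66

66


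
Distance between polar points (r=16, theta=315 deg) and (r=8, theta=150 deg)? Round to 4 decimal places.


d = sqrt(r1^2 + r2^2 - 2*r1*r2*cos(t2-t1))
d = sqrt(16^2 + 8^2 - 2*16*8*cos(150-315)) = 23.8176

23.8176


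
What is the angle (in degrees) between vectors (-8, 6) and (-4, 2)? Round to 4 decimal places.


dot = -8*-4 + 6*2 = 44
|u| = 10, |v| = 4.4721
cos(angle) = 0.9839
angle = 10.3048 degrees

10.3048 degrees


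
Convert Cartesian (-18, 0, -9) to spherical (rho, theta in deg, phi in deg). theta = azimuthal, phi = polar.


rho = sqrt((-18)^2 + 0^2 + (-9)^2) = 20.1246
theta = atan2(0, -18) = 180 deg
phi = acos(-9/20.1246) = 116.5651 deg

rho = 20.1246, theta = 180 deg, phi = 116.5651 deg


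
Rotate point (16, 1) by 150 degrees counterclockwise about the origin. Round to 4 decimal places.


x' = 16*cos(150) - 1*sin(150) = -14.3564
y' = 16*sin(150) + 1*cos(150) = 7.134

(-14.3564, 7.134)


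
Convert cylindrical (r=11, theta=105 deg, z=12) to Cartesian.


x = 11 * cos(105) = -2.847
y = 11 * sin(105) = 10.6252
z = 12

(-2.847, 10.6252, 12)


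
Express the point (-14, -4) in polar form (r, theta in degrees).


r = sqrt((-14)^2 + (-4)^2) = 14.5602
theta = atan2(-4, -14) = 195.9454 degrees

r = 14.5602, theta = 195.9454 degrees


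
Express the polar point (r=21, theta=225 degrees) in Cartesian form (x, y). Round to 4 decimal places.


x = 21 * cos(225) = -14.8492
y = 21 * sin(225) = -14.8492

(-14.8492, -14.8492)


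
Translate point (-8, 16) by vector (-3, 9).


Translation: (x+dx, y+dy) = (-8+-3, 16+9) = (-11, 25)

(-11, 25)


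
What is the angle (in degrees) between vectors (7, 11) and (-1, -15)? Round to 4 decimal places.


dot = 7*-1 + 11*-15 = -172
|u| = 13.0384, |v| = 15.0333
cos(angle) = -0.8775
angle = 151.3429 degrees

151.3429 degrees


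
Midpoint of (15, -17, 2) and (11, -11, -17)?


Midpoint = ((15+11)/2, (-17+-11)/2, (2+-17)/2) = (13, -14, -7.5)

(13, -14, -7.5)


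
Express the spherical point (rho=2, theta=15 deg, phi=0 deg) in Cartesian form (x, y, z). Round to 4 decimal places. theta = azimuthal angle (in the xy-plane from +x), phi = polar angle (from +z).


x = 2 * sin(0) * cos(15) = 0
y = 2 * sin(0) * sin(15) = 0
z = 2 * cos(0) = 2

(0, 0, 2)


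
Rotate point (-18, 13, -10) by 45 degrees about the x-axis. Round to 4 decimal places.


x' = -18
y' = 13*cos(45) - -10*sin(45) = 16.2635
z' = 13*sin(45) + -10*cos(45) = 2.1213

(-18, 16.2635, 2.1213)


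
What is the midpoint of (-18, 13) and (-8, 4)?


Midpoint = ((-18+-8)/2, (13+4)/2) = (-13, 8.5)

(-13, 8.5)


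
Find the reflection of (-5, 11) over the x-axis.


Reflection across x-axis: (x, y) -> (x, -y)
(-5, 11) -> (-5, -11)

(-5, -11)


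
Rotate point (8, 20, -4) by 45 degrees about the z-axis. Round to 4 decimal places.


x' = 8*cos(45) - 20*sin(45) = -8.4853
y' = 8*sin(45) + 20*cos(45) = 19.799
z' = -4

(-8.4853, 19.799, -4)


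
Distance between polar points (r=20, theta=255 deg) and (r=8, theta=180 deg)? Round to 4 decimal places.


d = sqrt(r1^2 + r2^2 - 2*r1*r2*cos(t2-t1))
d = sqrt(20^2 + 8^2 - 2*20*8*cos(180-255)) = 19.5238

19.5238


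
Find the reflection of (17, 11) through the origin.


Reflection through origin: (x, y) -> (-x, -y)
(17, 11) -> (-17, -11)

(-17, -11)


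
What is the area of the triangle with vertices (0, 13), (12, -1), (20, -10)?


Area = |x1(y2-y3) + x2(y3-y1) + x3(y1-y2)| / 2
= |0*(-1--10) + 12*(-10-13) + 20*(13--1)| / 2
= 2

2
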